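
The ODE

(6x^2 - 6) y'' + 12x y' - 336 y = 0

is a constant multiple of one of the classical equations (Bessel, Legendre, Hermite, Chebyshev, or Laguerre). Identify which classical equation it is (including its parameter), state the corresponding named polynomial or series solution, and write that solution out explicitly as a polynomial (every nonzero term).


All three coefficients share the factor -6; dividing through by -6 gives  (1 - x^2) y'' - 2x y' + 56 y = 0.
This matches the Legendre equation (1 - x^2) y'' - 2x y' + n(n+1) y = 0 (note the -2x y' term) with n(n+1) = 56, so n = 7; the polynomial solution is P_7(x).
With y = sum_k a_k x^k, matching x^k gives (k+2)(k+1) a_{k+2} = [k(k+1) - n(n+1)] a_k = (k - 7)(k + 8) a_k. The right side vanishes at k = 7, so the series with the parity of 7 terminates at degree 7.
Standard normalization (P_n(1) = 1): leading coefficient (2n)!/(2^n (n!)^2) = 87178291200/(128*25401600) = 429/16, so a_7 = 429/16. Work downward with a_k = (k+1)(k+2) a_{k+2} / ((k - 7)(k + 8)):
  a_5 = (6)(7)(429/16) / ((5 - 7)(5 + 8)) = (9009/8)/(-26) = -693/16
  a_3 = (4)(5)(-693/16) / ((3 - 7)(3 + 8)) = (-3465/4)/(-44) = 315/16
  a_1 = (2)(3)(315/16) / ((1 - 7)(1 + 8)) = (945/8)/(-54) = -35/16
Hence P_7(x) = 429 x^7/16 - 693 x^5/16 + 315 x^3/16 - 35 x/16.

P_7(x); series = 429 x^7/16 - 693 x^5/16 + 315 x^3/16 - 35 x/16


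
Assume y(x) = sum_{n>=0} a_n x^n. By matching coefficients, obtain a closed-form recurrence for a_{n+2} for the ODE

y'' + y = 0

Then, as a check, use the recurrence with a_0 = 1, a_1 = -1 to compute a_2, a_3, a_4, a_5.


Substitute y = sum_n a_n x^n into y'' + (const) y = 0.
y''(x) = sum_{n>=0} (n+2)(n+1) a_{n+2} x^n.
The ODE becomes sum_n [(n+2)(n+1) a_{n+2} + 1 a_n] x^n = 0.
Setting each coefficient to zero gives the recurrence:
  (n+2)(n+1) a_{n+2} + 1 a_n = 0,
  a_{n+2} = -1 / ((n+1)(n+2)) a_n.

Check with a_0 = 1, a_1 = -1 (apply the recurrence for n = 0, 1, 2, 3): a_0 = 1, a_1 = -1, a_2 = -1/2, a_3 = 1/6, a_4 = 1/24, a_5 = -1/120.

a_{n+2} = -1/((n+1)(n+2)) * a_n; check: a_0 = 1, a_1 = -1, a_2 = -1/2, a_3 = 1/6, a_4 = 1/24, a_5 = -1/120


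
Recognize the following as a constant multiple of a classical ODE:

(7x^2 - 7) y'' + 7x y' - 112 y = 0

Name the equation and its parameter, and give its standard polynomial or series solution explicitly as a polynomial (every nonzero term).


All three coefficients share the factor -7; dividing through by -7 gives  (1 - x^2) y'' - x y' + 16 y = 0.
This matches the Chebyshev equation (1 - x^2) y'' - x y' + n^2 y = 0 (note the -x y' term, not -2x y') with n^2 = 16, so n = 4; the polynomial solution is T_4(x).
With y = sum_k a_k x^k, matching x^k gives (k+2)(k+1) a_{k+2} = (k^2 - n^2) a_k = (k - 4)(k + 4) a_k. The right side vanishes at k = 4, so the series with the parity of 4 terminates at degree 4.
Standard normalization: leading coefficient of T_n is 2^(n-1), so a_4 = 2^3 = 8. Work downward with a_k = (k+1)(k+2) a_{k+2} / ((k - 4)(k + 4)):
  a_2 = (3)(4)(8) / ((2 - 4)(2 + 4)) = 96/(-12) = -8
  a_0 = (1)(2)(-8) / ((0 - 4)(0 + 4)) = -16/(-16) = 1
Hence T_4(x) = 8 x^4 - 8 x^2 + 1.

T_4(x); series = 8 x^4 - 8 x^2 + 1


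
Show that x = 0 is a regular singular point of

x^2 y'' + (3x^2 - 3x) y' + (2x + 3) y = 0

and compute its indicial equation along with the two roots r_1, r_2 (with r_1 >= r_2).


Divide by x^2 to reach normal form y'' + P_1(x) y' + P_2(x) y = 0 with P_1(x) = 3 - 3/x and P_2(x) = 2/x + 3/x^2.
x = 0 is a singular point because the y'-coefficient 3 - 3/x has a pole at x = 0 and the y-coefficient 2/x + 3/x^2 has a pole at x = 0.
It is a regular singular point because x P_1(x) = p(x) = 3x - 3 and x^2 P_2(x) = q(x) = 2x + 3 are polynomials, hence analytic at x = 0.
p(0) = -3,  q(0) = 3.
Indicial equation: r(r-1) + p(0) r + q(0) = 0, i.e. r^2 + (p(0) - 1) r + q(0) = 0, i.e. r^2 - 4 r + 3 = 0.
Discriminant: (-4)^2 - 4(3) = 4, so r = (4 ± 2)/2.
Solving: r_1 = 3, r_2 = 1.

indicial: r^2 - 4 r + 3 = 0; roots r_1 = 3, r_2 = 1


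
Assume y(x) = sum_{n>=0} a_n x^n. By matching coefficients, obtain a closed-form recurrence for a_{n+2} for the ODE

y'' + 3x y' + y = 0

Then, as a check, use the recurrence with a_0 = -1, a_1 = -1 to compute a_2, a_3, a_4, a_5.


Substitute y = sum_n a_n x^n.
y''(x) has coefficient (n+2)(n+1) a_{n+2} at x^n;
3 x y'(x) has coefficient 3 n a_n at x^n (shift);
y(x) has coefficient 1 a_n at x^n.
Matching x^n: (n+2)(n+1) a_{n+2} + (3n + 1) a_n = 0.
Thus a_{n+2} = (-3n - 1) / ((n+1)(n+2)) * a_n.

Check with a_0 = -1, a_1 = -1 (apply the recurrence for n = 0, 1, 2, 3): a_0 = -1, a_1 = -1, a_2 = 1/2, a_3 = 2/3, a_4 = -7/24, a_5 = -1/3.

a_(n+2) = (-3n - 1) / ((n+1)(n+2)) * a_n; check: a_0 = -1, a_1 = -1, a_2 = 1/2, a_3 = 2/3, a_4 = -7/24, a_5 = -1/3


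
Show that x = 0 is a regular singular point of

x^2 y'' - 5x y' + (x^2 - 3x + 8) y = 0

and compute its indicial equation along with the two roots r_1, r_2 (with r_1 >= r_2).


Divide by x^2 to reach normal form y'' + P_1(x) y' + P_2(x) y = 0 with P_1(x) = -5/x and P_2(x) = 1 - 3/x + 8/x^2.
x = 0 is a singular point because the y'-coefficient -5/x has a pole at x = 0 and the y-coefficient 1 - 3/x + 8/x^2 has a pole at x = 0.
It is a regular singular point because x P_1(x) = p(x) = -5 and x^2 P_2(x) = q(x) = x^2 - 3x + 8 are polynomials, hence analytic at x = 0.
p(0) = -5,  q(0) = 8.
Indicial equation: r(r-1) + p(0) r + q(0) = 0, i.e. r^2 + (p(0) - 1) r + q(0) = 0, i.e. r^2 - 6 r + 8 = 0.
Discriminant: (-6)^2 - 4(8) = 4, so r = (6 ± 2)/2.
Solving: r_1 = 4, r_2 = 2.

indicial: r^2 - 6 r + 8 = 0; roots r_1 = 4, r_2 = 2


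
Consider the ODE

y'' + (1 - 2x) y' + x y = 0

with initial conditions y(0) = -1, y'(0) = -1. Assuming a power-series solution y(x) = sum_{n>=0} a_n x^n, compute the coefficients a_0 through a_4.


Ansatz: y(x) = sum_{n>=0} a_n x^n, so y'(x) = sum_{n>=1} n a_n x^(n-1) and y''(x) = sum_{n>=2} n(n-1) a_n x^(n-2).
Substitute into P(x) y'' + Q(x) y' + R(x) y = 0 with P(x) = 1, Q(x) = 1 - 2x, R(x) = x, and match powers of x.
Initial conditions: a_0 = -1, a_1 = -1.
Setting the coefficient of each power of x to zero and solving order by order (substituting the coefficients already found):
  x^0: 2 a_2 + a_1 = 0  ->  2 a_2 = -a_1 = 1  ->  a_2 = 1/2
  x^1: 6 a_3 + 2 a_2 - 2 a_1 + a_0 = 0  ->  6 a_3 = -2 a_2 + 2 a_1 - a_0 = -2  ->  a_3 = -1/3
  x^2: 12 a_4 + 3 a_3 - 4 a_2 + a_1 = 0  ->  12 a_4 = -3 a_3 + 4 a_2 - a_1 = 4  ->  a_4 = 1/3
Truncated series: y(x) = -1 - x + (1/2) x^2 - (1/3) x^3 + (1/3) x^4 + O(x^5).

a_0 = -1; a_1 = -1; a_2 = 1/2; a_3 = -1/3; a_4 = 1/3


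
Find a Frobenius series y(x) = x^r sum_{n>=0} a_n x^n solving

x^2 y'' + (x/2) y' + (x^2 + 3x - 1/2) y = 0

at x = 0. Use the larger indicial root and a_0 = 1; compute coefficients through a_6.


Write in Frobenius form y'' + (p(x)/x) y' + (q(x)/x^2) y = 0:
  p(x) = 1/2,  q(x) = x^2 + 3x - 1/2.
Indicial equation: r(r-1) + (1/2) r + (-1/2) = 0 -> roots r_1 = 1, r_2 = -1/2.
Take r = r_1 = 1. Let y(x) = x^r sum_{n>=0} a_n x^n with a_0 = 1.
Substitute y = x^r sum a_n x^n and match x^{r+n}. The recurrence is
  D(n) a_n + 3 a_{n-1} + 1 a_{n-2} = 0,  where D(n) = (r+n)(r+n-1) + (1/2)(r+n) + (-1/2).
  a_n = [-3 a_{n-1} - 1 a_{n-2}] / D(n).
Since the indicial polynomial factors as (r - r_1)(r - r_2), D(n) = (r_1 + n - r_1)(r_1 + n - r_2) = n(n + 3/2).
Evaluating step by step (a_0 = 1):
  n = 1: D(1) = 1(1 + 3/2) = 5/2; numerator = -3(1) = -3; a_1 = (-3)/(5/2) = -6/5
  n = 2: D(2) = 2(2 + 3/2) = 7; numerator = -3(-6/5) - 1(1) = 13/5; a_2 = (13/5)/(7) = 13/35
  n = 3: D(3) = 3(3 + 3/2) = 27/2; numerator = -3(13/35) - 1(-6/5) = 3/35; a_3 = (3/35)/(27/2) = 2/315
  n = 4: D(4) = 4(4 + 3/2) = 22; numerator = -3(2/315) - 1(13/35) = -41/105; a_4 = (-41/105)/(22) = -41/2310
  n = 5: D(5) = 5(5 + 3/2) = 65/2; numerator = -3(-41/2310) - 1(2/315) = 65/1386; a_5 = (65/1386)/(65/2) = 1/693
  n = 6: D(6) = 6(6 + 3/2) = 45; numerator = -3(1/693) - 1(-41/2310) = 31/2310; a_6 = (31/2310)/(45) = 31/103950

r = 1; a_0 = 1; a_1 = -6/5; a_2 = 13/35; a_3 = 2/315; a_4 = -41/2310; a_5 = 1/693; a_6 = 31/103950


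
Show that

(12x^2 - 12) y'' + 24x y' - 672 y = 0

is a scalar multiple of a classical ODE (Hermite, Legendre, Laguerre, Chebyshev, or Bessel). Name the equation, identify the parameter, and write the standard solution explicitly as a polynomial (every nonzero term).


All three coefficients share the factor -12; dividing through by -12 gives  (1 - x^2) y'' - 2x y' + 56 y = 0.
This matches the Legendre equation (1 - x^2) y'' - 2x y' + n(n+1) y = 0 (note the -2x y' term) with n(n+1) = 56, so n = 7; the polynomial solution is P_7(x).
With y = sum_k a_k x^k, matching x^k gives (k+2)(k+1) a_{k+2} = [k(k+1) - n(n+1)] a_k = (k - 7)(k + 8) a_k. The right side vanishes at k = 7, so the series with the parity of 7 terminates at degree 7.
Standard normalization (P_n(1) = 1): leading coefficient (2n)!/(2^n (n!)^2) = 87178291200/(128*25401600) = 429/16, so a_7 = 429/16. Work downward with a_k = (k+1)(k+2) a_{k+2} / ((k - 7)(k + 8)):
  a_5 = (6)(7)(429/16) / ((5 - 7)(5 + 8)) = (9009/8)/(-26) = -693/16
  a_3 = (4)(5)(-693/16) / ((3 - 7)(3 + 8)) = (-3465/4)/(-44) = 315/16
  a_1 = (2)(3)(315/16) / ((1 - 7)(1 + 8)) = (945/8)/(-54) = -35/16
Hence P_7(x) = 429 x^7/16 - 693 x^5/16 + 315 x^3/16 - 35 x/16.

P_7(x); series = 429 x^7/16 - 693 x^5/16 + 315 x^3/16 - 35 x/16


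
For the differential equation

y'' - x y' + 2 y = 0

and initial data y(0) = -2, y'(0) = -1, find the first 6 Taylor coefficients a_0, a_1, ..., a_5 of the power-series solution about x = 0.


Ansatz: y(x) = sum_{n>=0} a_n x^n, so y'(x) = sum_{n>=1} n a_n x^(n-1) and y''(x) = sum_{n>=2} n(n-1) a_n x^(n-2).
Substitute into P(x) y'' + Q(x) y' + R(x) y = 0 with P(x) = 1, Q(x) = -x, R(x) = 2, and match powers of x.
Initial conditions: a_0 = -2, a_1 = -1.
Setting the coefficient of each power of x to zero and solving order by order (substituting the coefficients already found):
  x^0: 2 a_2 + 2 a_0 = 0  ->  2 a_2 = -2 a_0 = 4  ->  a_2 = 2
  x^1: 6 a_3 + a_1 = 0  ->  6 a_3 = -a_1 = 1  ->  a_3 = 1/6
  x^2: 12 a_4 = 0  ->  a_4 = 0
  x^3: 20 a_5 - a_3 = 0  ->  20 a_5 = a_3 = 1/6  ->  a_5 = 1/120
Truncated series: y(x) = -2 - x + 2 x^2 + (1/6) x^3 + (1/120) x^5 + O(x^6).

a_0 = -2; a_1 = -1; a_2 = 2; a_3 = 1/6; a_4 = 0; a_5 = 1/120


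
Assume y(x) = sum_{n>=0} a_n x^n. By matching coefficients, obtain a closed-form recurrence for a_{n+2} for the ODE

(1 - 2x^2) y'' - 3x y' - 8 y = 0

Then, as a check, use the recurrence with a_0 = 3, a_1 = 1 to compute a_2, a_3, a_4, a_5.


Substitute y = sum_n a_n x^n.
(1 - 2 x^2) y'' contributes (n+2)(n+1) a_{n+2} - 2 n(n-1) a_n at x^n.
-3 x y'(x) contributes -3 n a_n at x^n.
-8 y(x) contributes -8 a_n at x^n.
Matching x^n: (n+2)(n+1) a_{n+2} + (-2 n(n-1) - 3 n - 8) a_n = 0.
Thus a_{n+2} = (2 n(n-1) + 3 n + 8) / ((n+1)(n+2)) * a_n.

Check with a_0 = 3, a_1 = 1 (apply the recurrence for n = 0, 1, 2, 3): a_0 = 3, a_1 = 1, a_2 = 12, a_3 = 11/6, a_4 = 18, a_5 = 319/120.

a_(n+2) = (2 n(n-1) + 3 n + 8) / ((n+1)(n+2)) * a_n; check: a_0 = 3, a_1 = 1, a_2 = 12, a_3 = 11/6, a_4 = 18, a_5 = 319/120


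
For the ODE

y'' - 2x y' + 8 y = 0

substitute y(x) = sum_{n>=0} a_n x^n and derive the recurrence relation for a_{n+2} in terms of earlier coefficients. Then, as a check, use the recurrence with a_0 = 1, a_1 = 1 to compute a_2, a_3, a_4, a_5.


Substitute y = sum_n a_n x^n.
y''(x) has coefficient (n+2)(n+1) a_{n+2} at x^n;
-2 x y'(x) has coefficient -2 n a_n at x^n (shift);
8 y(x) has coefficient 8 a_n at x^n.
Matching x^n: (n+2)(n+1) a_{n+2} + (-2n + 8) a_n = 0.
Thus a_{n+2} = (2n - 8) / ((n+1)(n+2)) * a_n.

Check with a_0 = 1, a_1 = 1 (apply the recurrence for n = 0, 1, 2, 3): a_0 = 1, a_1 = 1, a_2 = -4, a_3 = -1, a_4 = 4/3, a_5 = 1/10.

a_(n+2) = (2n - 8) / ((n+1)(n+2)) * a_n; check: a_0 = 1, a_1 = 1, a_2 = -4, a_3 = -1, a_4 = 4/3, a_5 = 1/10


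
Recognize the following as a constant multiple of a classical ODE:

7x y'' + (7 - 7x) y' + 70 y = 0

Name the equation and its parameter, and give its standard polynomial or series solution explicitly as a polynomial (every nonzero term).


All three coefficients share the factor 7; dividing through by 7 gives  x y'' + (1 - x) y' + 10 y = 0.
This matches the Laguerre equation x y'' + (1 - x) y' + n y = 0 with n = 10; the polynomial solution is L_10(x).
With y = sum_k a_k x^k, matching x^k gives (k+1)k a_{k+1} + (k+1) a_{k+1} - k a_k + n a_k = 0, i.e. (k+1)^2 a_{k+1} = (k - n) a_k = (k - 10) a_k. The right side vanishes at k = 10, so the series terminates at degree 10.
Standard normalization L_n(0) = 1 gives a_0 = 1. Work upward with a_{k+1} = (k - 10) a_k / (k+1)^2:
  a_1 = (0 - 10)(1) / 1^2 = -10/1 = -10
  a_2 = (1 - 10)(-10) / 2^2 = 90/4 = 45/2
  a_3 = (2 - 10)(45/2) / 3^2 = -180/9 = -20
  a_4 = (3 - 10)(-20) / 4^2 = 140/16 = 35/4
  a_5 = (4 - 10)(35/4) / 5^2 = (-105/2)/25 = -21/10
  a_6 = (5 - 10)(-21/10) / 6^2 = (21/2)/36 = 7/24
  a_7 = (6 - 10)(7/24) / 7^2 = (-7/6)/49 = -1/42
  a_8 = (7 - 10)(-1/42) / 8^2 = (1/14)/64 = 1/896
  a_9 = (8 - 10)(1/896) / 9^2 = (-1/448)/81 = -1/36288
  a_10 = (9 - 10)(-1/36288) / 10^2 = (1/36288)/100 = 1/3628800
Hence L_10(x) = x^10/3628800 - x^9/36288 + x^8/896 - x^7/42 + 7 x^6/24 - 21 x^5/10 + 35 x^4/4 - 20 x^3 + 45 x^2/2 - 10 x + 1.

L_10(x); series = x^10/3628800 - x^9/36288 + x^8/896 - x^7/42 + 7 x^6/24 - 21 x^5/10 + 35 x^4/4 - 20 x^3 + 45 x^2/2 - 10 x + 1


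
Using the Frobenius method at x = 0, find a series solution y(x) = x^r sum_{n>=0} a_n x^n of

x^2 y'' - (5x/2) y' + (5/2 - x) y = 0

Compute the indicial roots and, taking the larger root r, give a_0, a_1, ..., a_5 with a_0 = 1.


Write in Frobenius form y'' + (p(x)/x) y' + (q(x)/x^2) y = 0:
  p(x) = -5/2,  q(x) = 5/2 - x.
Indicial equation: r(r-1) + (-5/2) r + (5/2) = 0 -> roots r_1 = 5/2, r_2 = 1.
Take r = r_1 = 5/2. Let y(x) = x^r sum_{n>=0} a_n x^n with a_0 = 1.
Substitute y = x^r sum a_n x^n and match x^{r+n}. The recurrence is
  D(n) a_n - 1 a_{n-1} = 0,  where D(n) = (r+n)(r+n-1) + (-5/2)(r+n) + (5/2).
  a_n = 1 / D(n) * a_{n-1}.
Since the indicial polynomial factors as (r - r_1)(r - r_2), D(n) = (r_1 + n - r_1)(r_1 + n - r_2) = n(n + 3/2).
Evaluating step by step (a_0 = 1):
  n = 1: D(1) = 1(1 + 3/2) = 5/2; numerator = 1(1) = 1; a_1 = (1)/(5/2) = 2/5
  n = 2: D(2) = 2(2 + 3/2) = 7; numerator = 1(2/5) = 2/5; a_2 = (2/5)/(7) = 2/35
  n = 3: D(3) = 3(3 + 3/2) = 27/2; numerator = 1(2/35) = 2/35; a_3 = (2/35)/(27/2) = 4/945
  n = 4: D(4) = 4(4 + 3/2) = 22; numerator = 1(4/945) = 4/945; a_4 = (4/945)/(22) = 2/10395
  n = 5: D(5) = 5(5 + 3/2) = 65/2; numerator = 1(2/10395) = 2/10395; a_5 = (2/10395)/(65/2) = 4/675675

r = 5/2; a_0 = 1; a_1 = 2/5; a_2 = 2/35; a_3 = 4/945; a_4 = 2/10395; a_5 = 4/675675


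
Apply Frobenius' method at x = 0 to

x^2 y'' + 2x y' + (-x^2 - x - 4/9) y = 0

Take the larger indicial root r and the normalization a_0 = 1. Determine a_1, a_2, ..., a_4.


Write in Frobenius form y'' + (p(x)/x) y' + (q(x)/x^2) y = 0:
  p(x) = 2,  q(x) = -x^2 - x - 4/9.
Indicial equation: r(r-1) + (2) r + (-4/9) = 0 -> roots r_1 = 1/3, r_2 = -4/3.
Take r = r_1 = 1/3. Let y(x) = x^r sum_{n>=0} a_n x^n with a_0 = 1.
Substitute y = x^r sum a_n x^n and match x^{r+n}. The recurrence is
  D(n) a_n - 1 a_{n-1} - 1 a_{n-2} = 0,  where D(n) = (r+n)(r+n-1) + (2)(r+n) + (-4/9).
  a_n = [1 a_{n-1} + 1 a_{n-2}] / D(n).
Since the indicial polynomial factors as (r - r_1)(r - r_2), D(n) = (r_1 + n - r_1)(r_1 + n - r_2) = n(n + 5/3).
Evaluating step by step (a_0 = 1):
  n = 1: D(1) = 1(1 + 5/3) = 8/3; numerator = 1(1) = 1; a_1 = (1)/(8/3) = 3/8
  n = 2: D(2) = 2(2 + 5/3) = 22/3; numerator = 1(3/8) + 1(1) = 11/8; a_2 = (11/8)/(22/3) = 3/16
  n = 3: D(3) = 3(3 + 5/3) = 14; numerator = 1(3/16) + 1(3/8) = 9/16; a_3 = (9/16)/(14) = 9/224
  n = 4: D(4) = 4(4 + 5/3) = 68/3; numerator = 1(9/224) + 1(3/16) = 51/224; a_4 = (51/224)/(68/3) = 9/896

r = 1/3; a_0 = 1; a_1 = 3/8; a_2 = 3/16; a_3 = 9/224; a_4 = 9/896


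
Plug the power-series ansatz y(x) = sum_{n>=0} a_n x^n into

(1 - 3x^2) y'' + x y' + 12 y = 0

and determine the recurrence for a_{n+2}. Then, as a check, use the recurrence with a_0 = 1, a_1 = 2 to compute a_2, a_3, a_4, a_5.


Substitute y = sum_n a_n x^n.
(1 - 3 x^2) y'' contributes (n+2)(n+1) a_{n+2} - 3 n(n-1) a_n at x^n.
x y'(x) contributes n a_n at x^n.
12 y(x) contributes 12 a_n at x^n.
Matching x^n: (n+2)(n+1) a_{n+2} + (-3 n(n-1) + n + 12) a_n = 0.
Thus a_{n+2} = (3 n(n-1) - n - 12) / ((n+1)(n+2)) * a_n.

Check with a_0 = 1, a_1 = 2 (apply the recurrence for n = 0, 1, 2, 3): a_0 = 1, a_1 = 2, a_2 = -6, a_3 = -13/3, a_4 = 4, a_5 = -13/20.

a_(n+2) = (3 n(n-1) - n - 12) / ((n+1)(n+2)) * a_n; check: a_0 = 1, a_1 = 2, a_2 = -6, a_3 = -13/3, a_4 = 4, a_5 = -13/20


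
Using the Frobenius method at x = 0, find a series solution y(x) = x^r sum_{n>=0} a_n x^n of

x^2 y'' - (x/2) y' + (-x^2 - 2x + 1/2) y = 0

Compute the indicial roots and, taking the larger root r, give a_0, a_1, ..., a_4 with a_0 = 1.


Write in Frobenius form y'' + (p(x)/x) y' + (q(x)/x^2) y = 0:
  p(x) = -1/2,  q(x) = -x^2 - 2x + 1/2.
Indicial equation: r(r-1) + (-1/2) r + (1/2) = 0 -> roots r_1 = 1, r_2 = 1/2.
Take r = r_1 = 1. Let y(x) = x^r sum_{n>=0} a_n x^n with a_0 = 1.
Substitute y = x^r sum a_n x^n and match x^{r+n}. The recurrence is
  D(n) a_n - 2 a_{n-1} - 1 a_{n-2} = 0,  where D(n) = (r+n)(r+n-1) + (-1/2)(r+n) + (1/2).
  a_n = [2 a_{n-1} + 1 a_{n-2}] / D(n).
Since the indicial polynomial factors as (r - r_1)(r - r_2), D(n) = (r_1 + n - r_1)(r_1 + n - r_2) = n(n + 1/2).
Evaluating step by step (a_0 = 1):
  n = 1: D(1) = 1(1 + 1/2) = 3/2; numerator = 2(1) = 2; a_1 = (2)/(3/2) = 4/3
  n = 2: D(2) = 2(2 + 1/2) = 5; numerator = 2(4/3) + 1(1) = 11/3; a_2 = (11/3)/(5) = 11/15
  n = 3: D(3) = 3(3 + 1/2) = 21/2; numerator = 2(11/15) + 1(4/3) = 14/5; a_3 = (14/5)/(21/2) = 4/15
  n = 4: D(4) = 4(4 + 1/2) = 18; numerator = 2(4/15) + 1(11/15) = 19/15; a_4 = (19/15)/(18) = 19/270

r = 1; a_0 = 1; a_1 = 4/3; a_2 = 11/15; a_3 = 4/15; a_4 = 19/270


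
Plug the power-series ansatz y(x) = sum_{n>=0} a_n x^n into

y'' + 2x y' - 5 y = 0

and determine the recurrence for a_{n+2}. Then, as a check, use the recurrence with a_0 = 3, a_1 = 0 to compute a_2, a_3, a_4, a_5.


Substitute y = sum_n a_n x^n.
y''(x) has coefficient (n+2)(n+1) a_{n+2} at x^n;
2 x y'(x) has coefficient 2 n a_n at x^n (shift);
-5 y(x) has coefficient -5 a_n at x^n.
Matching x^n: (n+2)(n+1) a_{n+2} + (2n - 5) a_n = 0.
Thus a_{n+2} = (-2n + 5) / ((n+1)(n+2)) * a_n.

Check with a_0 = 3, a_1 = 0 (apply the recurrence for n = 0, 1, 2, 3): a_0 = 3, a_1 = 0, a_2 = 15/2, a_3 = 0, a_4 = 5/8, a_5 = 0.

a_(n+2) = (-2n + 5) / ((n+1)(n+2)) * a_n; check: a_0 = 3, a_1 = 0, a_2 = 15/2, a_3 = 0, a_4 = 5/8, a_5 = 0


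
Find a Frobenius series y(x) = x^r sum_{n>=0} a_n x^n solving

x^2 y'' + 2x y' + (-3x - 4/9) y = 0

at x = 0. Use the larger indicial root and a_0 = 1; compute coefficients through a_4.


Write in Frobenius form y'' + (p(x)/x) y' + (q(x)/x^2) y = 0:
  p(x) = 2,  q(x) = -3x - 4/9.
Indicial equation: r(r-1) + (2) r + (-4/9) = 0 -> roots r_1 = 1/3, r_2 = -4/3.
Take r = r_1 = 1/3. Let y(x) = x^r sum_{n>=0} a_n x^n with a_0 = 1.
Substitute y = x^r sum a_n x^n and match x^{r+n}. The recurrence is
  D(n) a_n - 3 a_{n-1} = 0,  where D(n) = (r+n)(r+n-1) + (2)(r+n) + (-4/9).
  a_n = 3 / D(n) * a_{n-1}.
Since the indicial polynomial factors as (r - r_1)(r - r_2), D(n) = (r_1 + n - r_1)(r_1 + n - r_2) = n(n + 5/3).
Evaluating step by step (a_0 = 1):
  n = 1: D(1) = 1(1 + 5/3) = 8/3; numerator = 3(1) = 3; a_1 = (3)/(8/3) = 9/8
  n = 2: D(2) = 2(2 + 5/3) = 22/3; numerator = 3(9/8) = 27/8; a_2 = (27/8)/(22/3) = 81/176
  n = 3: D(3) = 3(3 + 5/3) = 14; numerator = 3(81/176) = 243/176; a_3 = (243/176)/(14) = 243/2464
  n = 4: D(4) = 4(4 + 5/3) = 68/3; numerator = 3(243/2464) = 729/2464; a_4 = (729/2464)/(68/3) = 2187/167552

r = 1/3; a_0 = 1; a_1 = 9/8; a_2 = 81/176; a_3 = 243/2464; a_4 = 2187/167552


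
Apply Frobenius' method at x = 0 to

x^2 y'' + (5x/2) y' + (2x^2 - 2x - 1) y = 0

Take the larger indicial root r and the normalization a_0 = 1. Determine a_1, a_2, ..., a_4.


Write in Frobenius form y'' + (p(x)/x) y' + (q(x)/x^2) y = 0:
  p(x) = 5/2,  q(x) = 2x^2 - 2x - 1.
Indicial equation: r(r-1) + (5/2) r + (-1) = 0 -> roots r_1 = 1/2, r_2 = -2.
Take r = r_1 = 1/2. Let y(x) = x^r sum_{n>=0} a_n x^n with a_0 = 1.
Substitute y = x^r sum a_n x^n and match x^{r+n}. The recurrence is
  D(n) a_n - 2 a_{n-1} + 2 a_{n-2} = 0,  where D(n) = (r+n)(r+n-1) + (5/2)(r+n) + (-1).
  a_n = [2 a_{n-1} - 2 a_{n-2}] / D(n).
Since the indicial polynomial factors as (r - r_1)(r - r_2), D(n) = (r_1 + n - r_1)(r_1 + n - r_2) = n(n + 5/2).
Evaluating step by step (a_0 = 1):
  n = 1: D(1) = 1(1 + 5/2) = 7/2; numerator = 2(1) = 2; a_1 = (2)/(7/2) = 4/7
  n = 2: D(2) = 2(2 + 5/2) = 9; numerator = 2(4/7) - 2(1) = -6/7; a_2 = (-6/7)/(9) = -2/21
  n = 3: D(3) = 3(3 + 5/2) = 33/2; numerator = 2(-2/21) - 2(4/7) = -4/3; a_3 = (-4/3)/(33/2) = -8/99
  n = 4: D(4) = 4(4 + 5/2) = 26; numerator = 2(-8/99) - 2(-2/21) = 20/693; a_4 = (20/693)/(26) = 10/9009

r = 1/2; a_0 = 1; a_1 = 4/7; a_2 = -2/21; a_3 = -8/99; a_4 = 10/9009


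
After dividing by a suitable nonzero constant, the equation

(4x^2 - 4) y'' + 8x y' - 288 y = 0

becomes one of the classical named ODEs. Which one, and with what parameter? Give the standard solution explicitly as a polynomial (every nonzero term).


All three coefficients share the factor -4; dividing through by -4 gives  (1 - x^2) y'' - 2x y' + 72 y = 0.
This matches the Legendre equation (1 - x^2) y'' - 2x y' + n(n+1) y = 0 (note the -2x y' term) with n(n+1) = 72, so n = 8; the polynomial solution is P_8(x).
With y = sum_k a_k x^k, matching x^k gives (k+2)(k+1) a_{k+2} = [k(k+1) - n(n+1)] a_k = (k - 8)(k + 9) a_k. The right side vanishes at k = 8, so the series with the parity of 8 terminates at degree 8.
Standard normalization (P_n(1) = 1): leading coefficient (2n)!/(2^n (n!)^2) = 20922789888000/(256*1625702400) = 6435/128, so a_8 = 6435/128. Work downward with a_k = (k+1)(k+2) a_{k+2} / ((k - 8)(k + 9)):
  a_6 = (7)(8)(6435/128) / ((6 - 8)(6 + 9)) = (45045/16)/(-30) = -3003/32
  a_4 = (5)(6)(-3003/32) / ((4 - 8)(4 + 9)) = (-45045/16)/(-52) = 3465/64
  a_2 = (3)(4)(3465/64) / ((2 - 8)(2 + 9)) = (10395/16)/(-66) = -315/32
  a_0 = (1)(2)(-315/32) / ((0 - 8)(0 + 9)) = (-315/16)/(-72) = 35/128
Hence P_8(x) = 6435 x^8/128 - 3003 x^6/32 + 3465 x^4/64 - 315 x^2/32 + 35/128.

P_8(x); series = 6435 x^8/128 - 3003 x^6/32 + 3465 x^4/64 - 315 x^2/32 + 35/128


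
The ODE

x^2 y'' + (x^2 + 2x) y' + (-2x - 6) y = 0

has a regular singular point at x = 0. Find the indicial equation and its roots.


Divide by x^2 to reach normal form y'' + P_1(x) y' + P_2(x) y = 0 with P_1(x) = 1 + 2/x and P_2(x) = -2/x - 6/x^2.
x = 0 is a singular point because the y'-coefficient 1 + 2/x has a pole at x = 0 and the y-coefficient -2/x - 6/x^2 has a pole at x = 0.
It is a regular singular point because x P_1(x) = p(x) = x + 2 and x^2 P_2(x) = q(x) = -2x - 6 are polynomials, hence analytic at x = 0.
p(0) = 2,  q(0) = -6.
Indicial equation: r(r-1) + p(0) r + q(0) = 0, i.e. r^2 + (p(0) - 1) r + q(0) = 0, i.e. r^2 + 1 r - 6 = 0.
Discriminant: (1)^2 - 4(-6) = 25, so r = (-1 ± 5)/2.
Solving: r_1 = 2, r_2 = -3.

indicial: r^2 + 1 r - 6 = 0; roots r_1 = 2, r_2 = -3


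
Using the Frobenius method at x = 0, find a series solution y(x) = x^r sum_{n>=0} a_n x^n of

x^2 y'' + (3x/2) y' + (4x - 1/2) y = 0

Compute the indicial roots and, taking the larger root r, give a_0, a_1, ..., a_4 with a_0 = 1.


Write in Frobenius form y'' + (p(x)/x) y' + (q(x)/x^2) y = 0:
  p(x) = 3/2,  q(x) = 4x - 1/2.
Indicial equation: r(r-1) + (3/2) r + (-1/2) = 0 -> roots r_1 = 1/2, r_2 = -1.
Take r = r_1 = 1/2. Let y(x) = x^r sum_{n>=0} a_n x^n with a_0 = 1.
Substitute y = x^r sum a_n x^n and match x^{r+n}. The recurrence is
  D(n) a_n + 4 a_{n-1} = 0,  where D(n) = (r+n)(r+n-1) + (3/2)(r+n) + (-1/2).
  a_n = -4 / D(n) * a_{n-1}.
Since the indicial polynomial factors as (r - r_1)(r - r_2), D(n) = (r_1 + n - r_1)(r_1 + n - r_2) = n(n + 3/2).
Evaluating step by step (a_0 = 1):
  n = 1: D(1) = 1(1 + 3/2) = 5/2; numerator = -4(1) = -4; a_1 = (-4)/(5/2) = -8/5
  n = 2: D(2) = 2(2 + 3/2) = 7; numerator = -4(-8/5) = 32/5; a_2 = (32/5)/(7) = 32/35
  n = 3: D(3) = 3(3 + 3/2) = 27/2; numerator = -4(32/35) = -128/35; a_3 = (-128/35)/(27/2) = -256/945
  n = 4: D(4) = 4(4 + 3/2) = 22; numerator = -4(-256/945) = 1024/945; a_4 = (1024/945)/(22) = 512/10395

r = 1/2; a_0 = 1; a_1 = -8/5; a_2 = 32/35; a_3 = -256/945; a_4 = 512/10395


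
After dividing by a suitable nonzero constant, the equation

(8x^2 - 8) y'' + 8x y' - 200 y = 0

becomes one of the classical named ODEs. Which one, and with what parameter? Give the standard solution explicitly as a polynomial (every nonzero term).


All three coefficients share the factor -8; dividing through by -8 gives  (1 - x^2) y'' - x y' + 25 y = 0.
This matches the Chebyshev equation (1 - x^2) y'' - x y' + n^2 y = 0 (note the -x y' term, not -2x y') with n^2 = 25, so n = 5; the polynomial solution is T_5(x).
With y = sum_k a_k x^k, matching x^k gives (k+2)(k+1) a_{k+2} = (k^2 - n^2) a_k = (k - 5)(k + 5) a_k. The right side vanishes at k = 5, so the series with the parity of 5 terminates at degree 5.
Standard normalization: leading coefficient of T_n is 2^(n-1), so a_5 = 2^4 = 16. Work downward with a_k = (k+1)(k+2) a_{k+2} / ((k - 5)(k + 5)):
  a_3 = (4)(5)(16) / ((3 - 5)(3 + 5)) = 320/(-16) = -20
  a_1 = (2)(3)(-20) / ((1 - 5)(1 + 5)) = -120/(-24) = 5
Hence T_5(x) = 16 x^5 - 20 x^3 + 5 x.

T_5(x); series = 16 x^5 - 20 x^3 + 5 x


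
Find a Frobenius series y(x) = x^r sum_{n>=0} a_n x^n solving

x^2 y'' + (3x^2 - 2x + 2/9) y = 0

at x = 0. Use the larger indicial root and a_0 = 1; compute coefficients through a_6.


Write in Frobenius form y'' + (p(x)/x) y' + (q(x)/x^2) y = 0:
  p(x) = 0,  q(x) = 3x^2 - 2x + 2/9.
Indicial equation: r(r-1) + (0) r + (2/9) = 0 -> roots r_1 = 2/3, r_2 = 1/3.
Take r = r_1 = 2/3. Let y(x) = x^r sum_{n>=0} a_n x^n with a_0 = 1.
Substitute y = x^r sum a_n x^n and match x^{r+n}. The recurrence is
  D(n) a_n - 2 a_{n-1} + 3 a_{n-2} = 0,  where D(n) = (r+n)(r+n-1) + (0)(r+n) + (2/9).
  a_n = [2 a_{n-1} - 3 a_{n-2}] / D(n).
Since the indicial polynomial factors as (r - r_1)(r - r_2), D(n) = (r_1 + n - r_1)(r_1 + n - r_2) = n(n + 1/3).
Evaluating step by step (a_0 = 1):
  n = 1: D(1) = 1(1 + 1/3) = 4/3; numerator = 2(1) = 2; a_1 = (2)/(4/3) = 3/2
  n = 2: D(2) = 2(2 + 1/3) = 14/3; numerator = 2(3/2) - 3(1) = 0; a_2 = (0)/(14/3) = 0
  n = 3: D(3) = 3(3 + 1/3) = 10; numerator = 2(0) - 3(3/2) = -9/2; a_3 = (-9/2)/(10) = -9/20
  n = 4: D(4) = 4(4 + 1/3) = 52/3; numerator = 2(-9/20) - 3(0) = -9/10; a_4 = (-9/10)/(52/3) = -27/520
  n = 5: D(5) = 5(5 + 1/3) = 80/3; numerator = 2(-27/520) - 3(-9/20) = 81/65; a_5 = (81/65)/(80/3) = 243/5200
  n = 6: D(6) = 6(6 + 1/3) = 38; numerator = 2(243/5200) - 3(-27/520) = 81/325; a_6 = (81/325)/(38) = 81/12350

r = 2/3; a_0 = 1; a_1 = 3/2; a_2 = 0; a_3 = -9/20; a_4 = -27/520; a_5 = 243/5200; a_6 = 81/12350


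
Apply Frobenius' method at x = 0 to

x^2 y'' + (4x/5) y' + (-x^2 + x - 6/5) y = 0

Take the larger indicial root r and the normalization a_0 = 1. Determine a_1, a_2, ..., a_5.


Write in Frobenius form y'' + (p(x)/x) y' + (q(x)/x^2) y = 0:
  p(x) = 4/5,  q(x) = -x^2 + x - 6/5.
Indicial equation: r(r-1) + (4/5) r + (-6/5) = 0 -> roots r_1 = 6/5, r_2 = -1.
Take r = r_1 = 6/5. Let y(x) = x^r sum_{n>=0} a_n x^n with a_0 = 1.
Substitute y = x^r sum a_n x^n and match x^{r+n}. The recurrence is
  D(n) a_n + 1 a_{n-1} - 1 a_{n-2} = 0,  where D(n) = (r+n)(r+n-1) + (4/5)(r+n) + (-6/5).
  a_n = [-1 a_{n-1} + 1 a_{n-2}] / D(n).
Since the indicial polynomial factors as (r - r_1)(r - r_2), D(n) = (r_1 + n - r_1)(r_1 + n - r_2) = n(n + 11/5).
Evaluating step by step (a_0 = 1):
  n = 1: D(1) = 1(1 + 11/5) = 16/5; numerator = -1(1) = -1; a_1 = (-1)/(16/5) = -5/16
  n = 2: D(2) = 2(2 + 11/5) = 42/5; numerator = -1(-5/16) + 1(1) = 21/16; a_2 = (21/16)/(42/5) = 5/32
  n = 3: D(3) = 3(3 + 11/5) = 78/5; numerator = -1(5/32) + 1(-5/16) = -15/32; a_3 = (-15/32)/(78/5) = -25/832
  n = 4: D(4) = 4(4 + 11/5) = 124/5; numerator = -1(-25/832) + 1(5/32) = 155/832; a_4 = (155/832)/(124/5) = 25/3328
  n = 5: D(5) = 5(5 + 11/5) = 36; numerator = -1(25/3328) + 1(-25/832) = -125/3328; a_5 = (-125/3328)/(36) = -125/119808

r = 6/5; a_0 = 1; a_1 = -5/16; a_2 = 5/32; a_3 = -25/832; a_4 = 25/3328; a_5 = -125/119808


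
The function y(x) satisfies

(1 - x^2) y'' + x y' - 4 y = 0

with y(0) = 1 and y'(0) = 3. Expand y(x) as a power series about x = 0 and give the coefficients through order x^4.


Ansatz: y(x) = sum_{n>=0} a_n x^n, so y'(x) = sum_{n>=1} n a_n x^(n-1) and y''(x) = sum_{n>=2} n(n-1) a_n x^(n-2).
Substitute into P(x) y'' + Q(x) y' + R(x) y = 0 with P(x) = 1 - x^2, Q(x) = x, R(x) = -4, and match powers of x.
Initial conditions: a_0 = 1, a_1 = 3.
Setting the coefficient of each power of x to zero and solving order by order (substituting the coefficients already found):
  x^0: 2 a_2 - 4 a_0 = 0  ->  2 a_2 = 4 a_0 = 4  ->  a_2 = 2
  x^1: 6 a_3 - 3 a_1 = 0  ->  6 a_3 = 3 a_1 = 9  ->  a_3 = 3/2
  x^2: 12 a_4 - 4 a_2 = 0  ->  12 a_4 = 4 a_2 = 8  ->  a_4 = 2/3
Truncated series: y(x) = 1 + 3 x + 2 x^2 + (3/2) x^3 + (2/3) x^4 + O(x^5).

a_0 = 1; a_1 = 3; a_2 = 2; a_3 = 3/2; a_4 = 2/3


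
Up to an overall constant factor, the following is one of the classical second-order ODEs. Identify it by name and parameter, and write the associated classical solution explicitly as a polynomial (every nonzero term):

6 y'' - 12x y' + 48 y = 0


All three coefficients share the factor 6; dividing through by 6 gives  y'' - 2x y' + 8 y = 0.
This matches the Hermite equation y'' - 2x y' + 2n y = 0 with 2n = 8, so n = 4; the polynomial solution is H_4(x).
With y = sum_k a_k x^k, matching x^k gives (k+2)(k+1) a_{k+2} = 2(k - n) a_k = 2(k - 4) a_k. The right side vanishes at k = 4, so the series with the parity of 4 terminates at degree 4.
Standard normalization: leading coefficient of H_n is 2^n, so a_4 = 2^4 = 16. Work downward with a_k = (k+1)(k+2) a_{k+2} / (2(k - n)):
  a_2 = (3)(4)(16) / (2(2 - 4)) = 192/(-4) = -48
  a_0 = (1)(2)(-48) / (2(0 - 4)) = -96/(-8) = 12
Hence H_4(x) = 16 x^4 - 48 x^2 + 12.

H_4(x); series = 16 x^4 - 48 x^2 + 12


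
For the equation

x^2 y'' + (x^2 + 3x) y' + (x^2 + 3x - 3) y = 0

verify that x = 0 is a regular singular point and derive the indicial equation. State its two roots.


Divide by x^2 to reach normal form y'' + P_1(x) y' + P_2(x) y = 0 with P_1(x) = 1 + 3/x and P_2(x) = 1 + 3/x - 3/x^2.
x = 0 is a singular point because the y'-coefficient 1 + 3/x has a pole at x = 0 and the y-coefficient 1 + 3/x - 3/x^2 has a pole at x = 0.
It is a regular singular point because x P_1(x) = p(x) = x + 3 and x^2 P_2(x) = q(x) = x^2 + 3x - 3 are polynomials, hence analytic at x = 0.
p(0) = 3,  q(0) = -3.
Indicial equation: r(r-1) + p(0) r + q(0) = 0, i.e. r^2 + (p(0) - 1) r + q(0) = 0, i.e. r^2 + 2 r - 3 = 0.
Discriminant: (2)^2 - 4(-3) = 16, so r = (-2 ± 4)/2.
Solving: r_1 = 1, r_2 = -3.

indicial: r^2 + 2 r - 3 = 0; roots r_1 = 1, r_2 = -3


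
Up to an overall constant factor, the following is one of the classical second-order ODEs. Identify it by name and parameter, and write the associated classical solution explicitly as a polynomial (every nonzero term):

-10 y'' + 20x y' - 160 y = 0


All three coefficients share the factor -10; dividing through by -10 gives  y'' - 2x y' + 16 y = 0.
This matches the Hermite equation y'' - 2x y' + 2n y = 0 with 2n = 16, so n = 8; the polynomial solution is H_8(x).
With y = sum_k a_k x^k, matching x^k gives (k+2)(k+1) a_{k+2} = 2(k - n) a_k = 2(k - 8) a_k. The right side vanishes at k = 8, so the series with the parity of 8 terminates at degree 8.
Standard normalization: leading coefficient of H_n is 2^n, so a_8 = 2^8 = 256. Work downward with a_k = (k+1)(k+2) a_{k+2} / (2(k - n)):
  a_6 = (7)(8)(256) / (2(6 - 8)) = 14336/(-4) = -3584
  a_4 = (5)(6)(-3584) / (2(4 - 8)) = -107520/(-8) = 13440
  a_2 = (3)(4)(13440) / (2(2 - 8)) = 161280/(-12) = -13440
  a_0 = (1)(2)(-13440) / (2(0 - 8)) = -26880/(-16) = 1680
Hence H_8(x) = 256 x^8 - 3584 x^6 + 13440 x^4 - 13440 x^2 + 1680.

H_8(x); series = 256 x^8 - 3584 x^6 + 13440 x^4 - 13440 x^2 + 1680


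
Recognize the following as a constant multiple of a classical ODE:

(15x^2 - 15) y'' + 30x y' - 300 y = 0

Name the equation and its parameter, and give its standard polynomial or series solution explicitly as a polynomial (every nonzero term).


All three coefficients share the factor -15; dividing through by -15 gives  (1 - x^2) y'' - 2x y' + 20 y = 0.
This matches the Legendre equation (1 - x^2) y'' - 2x y' + n(n+1) y = 0 (note the -2x y' term) with n(n+1) = 20, so n = 4; the polynomial solution is P_4(x).
With y = sum_k a_k x^k, matching x^k gives (k+2)(k+1) a_{k+2} = [k(k+1) - n(n+1)] a_k = (k - 4)(k + 5) a_k. The right side vanishes at k = 4, so the series with the parity of 4 terminates at degree 4.
Standard normalization (P_n(1) = 1): leading coefficient (2n)!/(2^n (n!)^2) = 40320/(16*576) = 35/8, so a_4 = 35/8. Work downward with a_k = (k+1)(k+2) a_{k+2} / ((k - 4)(k + 5)):
  a_2 = (3)(4)(35/8) / ((2 - 4)(2 + 5)) = (105/2)/(-14) = -15/4
  a_0 = (1)(2)(-15/4) / ((0 - 4)(0 + 5)) = (-15/2)/(-20) = 3/8
Hence P_4(x) = 35 x^4/8 - 15 x^2/4 + 3/8.

P_4(x); series = 35 x^4/8 - 15 x^2/4 + 3/8


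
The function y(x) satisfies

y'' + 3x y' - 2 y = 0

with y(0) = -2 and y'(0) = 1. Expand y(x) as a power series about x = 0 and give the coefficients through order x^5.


Ansatz: y(x) = sum_{n>=0} a_n x^n, so y'(x) = sum_{n>=1} n a_n x^(n-1) and y''(x) = sum_{n>=2} n(n-1) a_n x^(n-2).
Substitute into P(x) y'' + Q(x) y' + R(x) y = 0 with P(x) = 1, Q(x) = 3x, R(x) = -2, and match powers of x.
Initial conditions: a_0 = -2, a_1 = 1.
Setting the coefficient of each power of x to zero and solving order by order (substituting the coefficients already found):
  x^0: 2 a_2 - 2 a_0 = 0  ->  2 a_2 = 2 a_0 = -4  ->  a_2 = -2
  x^1: 6 a_3 + a_1 = 0  ->  6 a_3 = -a_1 = -1  ->  a_3 = -1/6
  x^2: 12 a_4 + 4 a_2 = 0  ->  12 a_4 = -4 a_2 = 8  ->  a_4 = 2/3
  x^3: 20 a_5 + 7 a_3 = 0  ->  20 a_5 = -7 a_3 = 7/6  ->  a_5 = 7/120
Truncated series: y(x) = -2 + x - 2 x^2 - (1/6) x^3 + (2/3) x^4 + (7/120) x^5 + O(x^6).

a_0 = -2; a_1 = 1; a_2 = -2; a_3 = -1/6; a_4 = 2/3; a_5 = 7/120


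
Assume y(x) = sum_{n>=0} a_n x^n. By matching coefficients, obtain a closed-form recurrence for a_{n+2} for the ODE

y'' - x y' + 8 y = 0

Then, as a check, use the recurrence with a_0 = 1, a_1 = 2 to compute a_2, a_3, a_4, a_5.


Substitute y = sum_n a_n x^n.
y''(x) has coefficient (n+2)(n+1) a_{n+2} at x^n;
-x y'(x) has coefficient -n a_n at x^n (shift);
8 y(x) has coefficient 8 a_n at x^n.
Matching x^n: (n+2)(n+1) a_{n+2} + (-n + 8) a_n = 0.
Thus a_{n+2} = (n - 8) / ((n+1)(n+2)) * a_n.

Check with a_0 = 1, a_1 = 2 (apply the recurrence for n = 0, 1, 2, 3): a_0 = 1, a_1 = 2, a_2 = -4, a_3 = -7/3, a_4 = 2, a_5 = 7/12.

a_(n+2) = (n - 8) / ((n+1)(n+2)) * a_n; check: a_0 = 1, a_1 = 2, a_2 = -4, a_3 = -7/3, a_4 = 2, a_5 = 7/12


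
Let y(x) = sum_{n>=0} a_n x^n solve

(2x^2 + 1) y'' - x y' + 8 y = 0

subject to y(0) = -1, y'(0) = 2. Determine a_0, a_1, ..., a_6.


Ansatz: y(x) = sum_{n>=0} a_n x^n, so y'(x) = sum_{n>=1} n a_n x^(n-1) and y''(x) = sum_{n>=2} n(n-1) a_n x^(n-2).
Substitute into P(x) y'' + Q(x) y' + R(x) y = 0 with P(x) = 2x^2 + 1, Q(x) = -x, R(x) = 8, and match powers of x.
Initial conditions: a_0 = -1, a_1 = 2.
Setting the coefficient of each power of x to zero and solving order by order (substituting the coefficients already found):
  x^0: 2 a_2 + 8 a_0 = 0  ->  2 a_2 = -8 a_0 = 8  ->  a_2 = 4
  x^1: 6 a_3 + 7 a_1 = 0  ->  6 a_3 = -7 a_1 = -14  ->  a_3 = -7/3
  x^2: 12 a_4 + 10 a_2 = 0  ->  12 a_4 = -10 a_2 = -40  ->  a_4 = -10/3
  x^3: 20 a_5 + 17 a_3 = 0  ->  20 a_5 = -17 a_3 = 119/3  ->  a_5 = 119/60
  x^4: 30 a_6 + 28 a_4 = 0  ->  30 a_6 = -28 a_4 = 280/3  ->  a_6 = 28/9
Truncated series: y(x) = -1 + 2 x + 4 x^2 - (7/3) x^3 - (10/3) x^4 + (119/60) x^5 + (28/9) x^6 + O(x^7).

a_0 = -1; a_1 = 2; a_2 = 4; a_3 = -7/3; a_4 = -10/3; a_5 = 119/60; a_6 = 28/9


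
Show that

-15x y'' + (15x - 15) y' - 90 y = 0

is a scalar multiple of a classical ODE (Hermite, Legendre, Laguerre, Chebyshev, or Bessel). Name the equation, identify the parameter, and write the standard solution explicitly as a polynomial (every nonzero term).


All three coefficients share the factor -15; dividing through by -15 gives  x y'' + (1 - x) y' + 6 y = 0.
This matches the Laguerre equation x y'' + (1 - x) y' + n y = 0 with n = 6; the polynomial solution is L_6(x).
With y = sum_k a_k x^k, matching x^k gives (k+1)k a_{k+1} + (k+1) a_{k+1} - k a_k + n a_k = 0, i.e. (k+1)^2 a_{k+1} = (k - n) a_k = (k - 6) a_k. The right side vanishes at k = 6, so the series terminates at degree 6.
Standard normalization L_n(0) = 1 gives a_0 = 1. Work upward with a_{k+1} = (k - 6) a_k / (k+1)^2:
  a_1 = (0 - 6)(1) / 1^2 = -6/1 = -6
  a_2 = (1 - 6)(-6) / 2^2 = 30/4 = 15/2
  a_3 = (2 - 6)(15/2) / 3^2 = -30/9 = -10/3
  a_4 = (3 - 6)(-10/3) / 4^2 = 10/16 = 5/8
  a_5 = (4 - 6)(5/8) / 5^2 = (-5/4)/25 = -1/20
  a_6 = (5 - 6)(-1/20) / 6^2 = (1/20)/36 = 1/720
Hence L_6(x) = x^6/720 - x^5/20 + 5 x^4/8 - 10 x^3/3 + 15 x^2/2 - 6 x + 1.

L_6(x); series = x^6/720 - x^5/20 + 5 x^4/8 - 10 x^3/3 + 15 x^2/2 - 6 x + 1


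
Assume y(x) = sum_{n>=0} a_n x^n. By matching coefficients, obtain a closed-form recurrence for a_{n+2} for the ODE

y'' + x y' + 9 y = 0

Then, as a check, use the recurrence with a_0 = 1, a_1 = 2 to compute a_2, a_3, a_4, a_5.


Substitute y = sum_n a_n x^n.
y''(x) has coefficient (n+2)(n+1) a_{n+2} at x^n;
x y'(x) has coefficient n a_n at x^n (shift);
9 y(x) has coefficient 9 a_n at x^n.
Matching x^n: (n+2)(n+1) a_{n+2} + (n + 9) a_n = 0.
Thus a_{n+2} = (-n - 9) / ((n+1)(n+2)) * a_n.

Check with a_0 = 1, a_1 = 2 (apply the recurrence for n = 0, 1, 2, 3): a_0 = 1, a_1 = 2, a_2 = -9/2, a_3 = -10/3, a_4 = 33/8, a_5 = 2.

a_(n+2) = (-n - 9) / ((n+1)(n+2)) * a_n; check: a_0 = 1, a_1 = 2, a_2 = -9/2, a_3 = -10/3, a_4 = 33/8, a_5 = 2


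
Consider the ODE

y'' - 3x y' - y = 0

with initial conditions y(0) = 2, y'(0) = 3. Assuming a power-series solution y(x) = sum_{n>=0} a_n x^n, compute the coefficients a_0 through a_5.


Ansatz: y(x) = sum_{n>=0} a_n x^n, so y'(x) = sum_{n>=1} n a_n x^(n-1) and y''(x) = sum_{n>=2} n(n-1) a_n x^(n-2).
Substitute into P(x) y'' + Q(x) y' + R(x) y = 0 with P(x) = 1, Q(x) = -3x, R(x) = -1, and match powers of x.
Initial conditions: a_0 = 2, a_1 = 3.
Setting the coefficient of each power of x to zero and solving order by order (substituting the coefficients already found):
  x^0: 2 a_2 - a_0 = 0  ->  2 a_2 = a_0 = 2  ->  a_2 = 1
  x^1: 6 a_3 - 4 a_1 = 0  ->  6 a_3 = 4 a_1 = 12  ->  a_3 = 2
  x^2: 12 a_4 - 7 a_2 = 0  ->  12 a_4 = 7 a_2 = 7  ->  a_4 = 7/12
  x^3: 20 a_5 - 10 a_3 = 0  ->  20 a_5 = 10 a_3 = 20  ->  a_5 = 1
Truncated series: y(x) = 2 + 3 x + x^2 + 2 x^3 + (7/12) x^4 + x^5 + O(x^6).

a_0 = 2; a_1 = 3; a_2 = 1; a_3 = 2; a_4 = 7/12; a_5 = 1


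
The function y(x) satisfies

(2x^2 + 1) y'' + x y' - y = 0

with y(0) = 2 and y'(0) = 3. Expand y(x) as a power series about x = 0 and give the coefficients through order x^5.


Ansatz: y(x) = sum_{n>=0} a_n x^n, so y'(x) = sum_{n>=1} n a_n x^(n-1) and y''(x) = sum_{n>=2} n(n-1) a_n x^(n-2).
Substitute into P(x) y'' + Q(x) y' + R(x) y = 0 with P(x) = 2x^2 + 1, Q(x) = x, R(x) = -1, and match powers of x.
Initial conditions: a_0 = 2, a_1 = 3.
Setting the coefficient of each power of x to zero and solving order by order (substituting the coefficients already found):
  x^0: 2 a_2 - a_0 = 0  ->  2 a_2 = a_0 = 2  ->  a_2 = 1
  x^1: 6 a_3 = 0  ->  a_3 = 0
  x^2: 12 a_4 + 5 a_2 = 0  ->  12 a_4 = -5 a_2 = -5  ->  a_4 = -5/12
  x^3: 20 a_5 + 14 a_3 = 0  ->  20 a_5 = -14 a_3 = 0  ->  a_5 = 0
Truncated series: y(x) = 2 + 3 x + x^2 - (5/12) x^4 + O(x^6).

a_0 = 2; a_1 = 3; a_2 = 1; a_3 = 0; a_4 = -5/12; a_5 = 0


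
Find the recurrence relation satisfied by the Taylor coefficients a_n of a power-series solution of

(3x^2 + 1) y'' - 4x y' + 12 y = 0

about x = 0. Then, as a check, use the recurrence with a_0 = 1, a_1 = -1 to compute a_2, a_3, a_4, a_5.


Substitute y = sum_n a_n x^n.
(1 + 3 x^2) y'' contributes (n+2)(n+1) a_{n+2} + 3 n(n-1) a_n at x^n.
-4 x y'(x) contributes -4 n a_n at x^n.
12 y(x) contributes 12 a_n at x^n.
Matching x^n: (n+2)(n+1) a_{n+2} + (3 n(n-1) - 4 n + 12) a_n = 0.
Thus a_{n+2} = (-3 n(n-1) + 4 n - 12) / ((n+1)(n+2)) * a_n.

Check with a_0 = 1, a_1 = -1 (apply the recurrence for n = 0, 1, 2, 3): a_0 = 1, a_1 = -1, a_2 = -6, a_3 = 4/3, a_4 = 5, a_5 = -6/5.

a_(n+2) = (-3 n(n-1) + 4 n - 12) / ((n+1)(n+2)) * a_n; check: a_0 = 1, a_1 = -1, a_2 = -6, a_3 = 4/3, a_4 = 5, a_5 = -6/5
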